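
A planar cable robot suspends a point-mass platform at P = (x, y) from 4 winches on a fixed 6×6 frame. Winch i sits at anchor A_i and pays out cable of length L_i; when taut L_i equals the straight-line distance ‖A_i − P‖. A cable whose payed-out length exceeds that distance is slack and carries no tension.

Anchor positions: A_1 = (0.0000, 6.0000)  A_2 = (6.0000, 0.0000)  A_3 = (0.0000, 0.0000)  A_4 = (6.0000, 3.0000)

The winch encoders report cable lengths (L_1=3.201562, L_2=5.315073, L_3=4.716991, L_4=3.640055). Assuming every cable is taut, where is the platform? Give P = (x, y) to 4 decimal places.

circle eqns → linear via eq_j − eq_1; set k_j = A_j·A_j − L_j²
k_1 = 0.0000+36.0000−10.2500 = 25.7500
-12.0000·x + 12.0000·y = k_1−k_2 = 18.0000
0.0000·x + 12.0000·y = k_1−k_3 = 48.0000
-12.0000·x + 6.0000·y = k_1−k_4 = -6.0000
solve first two rows → x=2.5000, y=4.0000
check cable 4: ‖A_4−P‖² = 13.2500 ≈ L_4² = 13.2500 ✓

(2.5000, 4.0000)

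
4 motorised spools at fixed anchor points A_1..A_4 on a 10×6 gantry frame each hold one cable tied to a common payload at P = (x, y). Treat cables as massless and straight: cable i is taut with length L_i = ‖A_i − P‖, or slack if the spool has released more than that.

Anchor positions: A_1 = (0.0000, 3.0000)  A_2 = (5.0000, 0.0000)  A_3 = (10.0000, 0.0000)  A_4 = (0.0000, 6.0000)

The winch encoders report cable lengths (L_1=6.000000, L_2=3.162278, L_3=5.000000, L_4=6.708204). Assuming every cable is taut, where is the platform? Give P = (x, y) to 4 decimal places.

expand ‖A_i−P‖²=L_i² and subtract eq 1 (k_i ≔ ‖A_i‖²−L_i²)
k_1 = 0.0000+9.0000−36.0000 = -27.0000
eq1−eq2 → [-10.0000  6.0000]·P = -42.0000
eq1−eq3 → [-20.0000  6.0000]·P = -102.0000
eq1−eq4 → [0.0000  -6.0000]·P = -18.0000
2×2 solve → P = (6.0000, 3.0000)
check cable 4: ‖A_4−P‖² = 45.0000 ≈ L_4² = 45.0000 ✓

(6.0000, 3.0000)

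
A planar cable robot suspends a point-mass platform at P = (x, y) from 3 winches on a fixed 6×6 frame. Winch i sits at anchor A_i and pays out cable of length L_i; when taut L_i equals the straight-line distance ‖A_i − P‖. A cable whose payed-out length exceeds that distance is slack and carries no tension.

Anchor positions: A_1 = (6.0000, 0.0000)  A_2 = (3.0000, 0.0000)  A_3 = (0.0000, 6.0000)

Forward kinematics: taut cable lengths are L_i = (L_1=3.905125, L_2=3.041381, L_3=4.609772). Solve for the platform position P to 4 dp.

(3.5000, 3.0000)

circle eqns → linear via eq_j − eq_1; set c_j = A_j·A_j − L_j²
c_1 = 36.0000+0.0000−15.2500 = 20.7500
6.0000·x + 0.0000·y = c_1−c_2 = 21.0000
12.0000·x − 12.0000·y = c_1−c_3 = 6.0000
solve first two rows → x=3.5000, y=3.0000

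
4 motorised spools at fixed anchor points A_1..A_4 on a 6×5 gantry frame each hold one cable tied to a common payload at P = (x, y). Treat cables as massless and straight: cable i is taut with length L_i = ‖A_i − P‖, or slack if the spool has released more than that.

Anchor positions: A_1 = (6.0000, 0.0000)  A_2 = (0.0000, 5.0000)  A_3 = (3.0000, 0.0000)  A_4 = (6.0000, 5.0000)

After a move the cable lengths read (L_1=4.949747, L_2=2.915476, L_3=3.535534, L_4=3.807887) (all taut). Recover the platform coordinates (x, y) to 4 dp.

(2.5000, 3.5000)

circle eqns → linear via eq_j − eq_1; set q_j = A_j·A_j − L_j²
q_1 = 36.0000+0.0000−24.5000 = 11.5000
12.0000·x − 10.0000·y = q_1−q_2 = -5.0000
6.0000·x + 0.0000·y = q_1−q_3 = 15.0000
0.0000·x − 10.0000·y = q_1−q_4 = -35.0000
solve first two rows → x=2.5000, y=3.5000
check cable 4: ‖A_4−P‖² = 14.5000 ≈ L_4² = 14.5000 ✓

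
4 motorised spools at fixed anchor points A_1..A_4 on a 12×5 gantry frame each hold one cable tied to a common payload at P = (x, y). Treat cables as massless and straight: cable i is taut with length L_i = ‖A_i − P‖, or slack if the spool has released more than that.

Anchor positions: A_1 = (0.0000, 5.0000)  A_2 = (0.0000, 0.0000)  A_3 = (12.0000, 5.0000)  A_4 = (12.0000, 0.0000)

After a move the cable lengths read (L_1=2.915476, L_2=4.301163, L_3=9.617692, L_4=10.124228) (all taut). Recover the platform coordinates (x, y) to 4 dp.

each cable: (A_i−P)·(A_i−P) = L_i²; let q_i = ‖A_i‖²−L_i²
q_1 = 0.0000+25.0000−8.5000 = 16.5000
row 1: 0.0000x + 10.0000y = 35.0000  (q_2=-18.5000)
row 2: -24.0000x + 0.0000y = -60.0000  (q_3=76.5000)
row 3: -24.0000x + 10.0000y = -25.0000  (q_4=41.5000)
Cramer on rows 1–2 → x = 2.5000, y = 3.5000
check cable 4: ‖A_4−P‖² = 102.5000 ≈ L_4² = 102.5000 ✓

(2.5000, 3.5000)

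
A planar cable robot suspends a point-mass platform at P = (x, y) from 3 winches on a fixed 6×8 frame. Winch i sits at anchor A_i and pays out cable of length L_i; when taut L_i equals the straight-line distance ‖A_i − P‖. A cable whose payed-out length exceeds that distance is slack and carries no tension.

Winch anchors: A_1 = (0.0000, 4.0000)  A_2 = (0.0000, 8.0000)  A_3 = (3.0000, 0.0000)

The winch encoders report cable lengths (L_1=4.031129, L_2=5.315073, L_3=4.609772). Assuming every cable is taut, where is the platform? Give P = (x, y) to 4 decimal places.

expand ‖A_i−P‖²=L_i² and subtract eq 1 (k_i ≔ ‖A_i‖²−L_i²)
k_1 = 0.0000+16.0000−16.2500 = -0.2500
eq1−eq2 → [0.0000  -8.0000]·P = -36.0000
eq1−eq3 → [-6.0000  8.0000]·P = 12.0000
2×2 solve → P = (4.0000, 4.5000)

(4.0000, 4.5000)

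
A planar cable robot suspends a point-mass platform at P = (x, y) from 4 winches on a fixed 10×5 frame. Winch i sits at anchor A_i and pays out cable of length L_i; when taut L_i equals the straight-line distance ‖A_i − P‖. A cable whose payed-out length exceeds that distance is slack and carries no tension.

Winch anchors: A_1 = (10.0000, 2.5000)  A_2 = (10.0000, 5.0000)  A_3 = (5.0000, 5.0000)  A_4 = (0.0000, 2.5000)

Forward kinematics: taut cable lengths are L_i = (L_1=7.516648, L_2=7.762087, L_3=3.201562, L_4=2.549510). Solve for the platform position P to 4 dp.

(2.5000, 3.0000)

circle eqns → linear via eq_j − eq_1; set k_j = A_j·A_j − L_j²
k_1 = 100.0000+6.2500−56.5000 = 49.7500
0.0000·x − 5.0000·y = k_1−k_2 = -15.0000
10.0000·x − 5.0000·y = k_1−k_3 = 10.0000
20.0000·x + 0.0000·y = k_1−k_4 = 50.0000
solve first two rows → x=2.5000, y=3.0000
check cable 4: ‖A_4−P‖² = 6.5000 ≈ L_4² = 6.5000 ✓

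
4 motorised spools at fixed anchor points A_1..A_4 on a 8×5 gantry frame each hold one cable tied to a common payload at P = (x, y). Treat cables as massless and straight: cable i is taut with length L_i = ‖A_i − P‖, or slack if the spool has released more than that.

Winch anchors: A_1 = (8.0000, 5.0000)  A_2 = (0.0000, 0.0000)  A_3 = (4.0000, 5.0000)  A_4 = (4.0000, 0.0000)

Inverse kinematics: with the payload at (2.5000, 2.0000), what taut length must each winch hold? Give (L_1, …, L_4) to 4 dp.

L_1 = √((8.0000−2.5000)² + (5.0000−2.0000)²) = 6.2650
L_2 = √((0.0000−2.5000)² + (0.0000−2.0000)²) = 3.2016
L_3 = √((4.0000−2.5000)² + (5.0000−2.0000)²) = 3.3541
L_4 = √((4.0000−2.5000)² + (0.0000−2.0000)²) = 2.5000

(6.2650, 3.2016, 3.3541, 2.5000)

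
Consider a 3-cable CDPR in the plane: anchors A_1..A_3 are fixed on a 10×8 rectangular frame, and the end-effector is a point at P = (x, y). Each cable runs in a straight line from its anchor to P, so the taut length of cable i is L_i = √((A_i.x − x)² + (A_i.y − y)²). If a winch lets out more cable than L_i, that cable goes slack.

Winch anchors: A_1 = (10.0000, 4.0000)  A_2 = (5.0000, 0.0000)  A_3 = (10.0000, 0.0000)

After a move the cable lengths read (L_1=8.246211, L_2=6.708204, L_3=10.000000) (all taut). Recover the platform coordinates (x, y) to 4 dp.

(2.0000, 6.0000)

circle eqns → linear via eq_j − eq_1; set q_j = A_j·A_j − L_j²
q_1 = 100.0000+16.0000−68.0000 = 48.0000
10.0000·x + 8.0000·y = q_1−q_2 = 68.0000
0.0000·x + 8.0000·y = q_1−q_3 = 48.0000
solve first two rows → x=2.0000, y=6.0000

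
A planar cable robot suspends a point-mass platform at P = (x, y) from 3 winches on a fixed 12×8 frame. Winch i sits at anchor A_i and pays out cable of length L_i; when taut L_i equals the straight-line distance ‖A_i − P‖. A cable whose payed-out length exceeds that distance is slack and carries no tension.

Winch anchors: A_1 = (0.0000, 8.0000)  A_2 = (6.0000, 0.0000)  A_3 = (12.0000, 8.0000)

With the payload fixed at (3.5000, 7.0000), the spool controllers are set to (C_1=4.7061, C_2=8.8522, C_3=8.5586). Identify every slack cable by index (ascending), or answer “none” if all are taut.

1, 2

cable 1: L_1 = ‖A_1−P‖ = 3.6401;  C_1 = 4.7061 → slack
cable 2: L_2 = ‖A_2−P‖ = 7.4330;  C_2 = 8.8522 → slack
cable 3: L_3 = ‖A_3−P‖ = 8.5586;  C_3 = 8.5586 → taut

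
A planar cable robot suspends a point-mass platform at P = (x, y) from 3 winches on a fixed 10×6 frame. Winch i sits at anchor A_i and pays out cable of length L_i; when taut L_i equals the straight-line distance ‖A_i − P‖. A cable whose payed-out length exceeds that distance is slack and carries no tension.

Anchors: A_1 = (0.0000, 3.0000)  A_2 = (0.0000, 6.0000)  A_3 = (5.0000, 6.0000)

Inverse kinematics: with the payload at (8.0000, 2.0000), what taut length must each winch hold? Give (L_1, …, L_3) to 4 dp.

(8.0623, 8.9443, 5.0000)

L_1 = √((0.0000−8.0000)² + (3.0000−2.0000)²) = 8.0623
L_2 = √((0.0000−8.0000)² + (6.0000−2.0000)²) = 8.9443
L_3 = √((5.0000−8.0000)² + (6.0000−2.0000)²) = 5.0000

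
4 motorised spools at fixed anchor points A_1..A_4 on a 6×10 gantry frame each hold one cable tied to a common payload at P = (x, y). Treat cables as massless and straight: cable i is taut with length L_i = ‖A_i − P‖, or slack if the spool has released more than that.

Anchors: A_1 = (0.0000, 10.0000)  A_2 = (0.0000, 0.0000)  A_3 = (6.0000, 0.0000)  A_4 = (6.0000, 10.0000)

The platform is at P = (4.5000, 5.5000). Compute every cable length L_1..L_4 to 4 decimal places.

L_1 = √((0.0000−4.5000)² + (10.0000−5.5000)²) = 6.3640
L_2 = √((0.0000−4.5000)² + (0.0000−5.5000)²) = 7.1063
L_3 = √((6.0000−4.5000)² + (0.0000−5.5000)²) = 5.7009
L_4 = √((6.0000−4.5000)² + (10.0000−5.5000)²) = 4.7434

(6.3640, 7.1063, 5.7009, 4.7434)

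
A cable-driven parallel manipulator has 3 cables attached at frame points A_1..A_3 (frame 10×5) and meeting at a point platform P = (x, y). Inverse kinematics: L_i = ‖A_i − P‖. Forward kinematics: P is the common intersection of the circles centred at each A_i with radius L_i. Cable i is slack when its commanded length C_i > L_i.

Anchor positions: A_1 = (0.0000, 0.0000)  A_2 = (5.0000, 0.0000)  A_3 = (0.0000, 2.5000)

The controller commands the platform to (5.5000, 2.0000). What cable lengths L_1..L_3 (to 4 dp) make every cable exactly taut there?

L_1: Δ = A_1−P = (-5.5000, -2.0000) → ‖Δ‖ = √34.2500 = 5.8523
L_2: Δ = A_2−P = (-0.5000, -2.0000) → ‖Δ‖ = √4.2500 = 2.0616
L_3: Δ = A_3−P = (-5.5000, 0.5000) → ‖Δ‖ = √30.5000 = 5.5227

(5.8523, 2.0616, 5.5227)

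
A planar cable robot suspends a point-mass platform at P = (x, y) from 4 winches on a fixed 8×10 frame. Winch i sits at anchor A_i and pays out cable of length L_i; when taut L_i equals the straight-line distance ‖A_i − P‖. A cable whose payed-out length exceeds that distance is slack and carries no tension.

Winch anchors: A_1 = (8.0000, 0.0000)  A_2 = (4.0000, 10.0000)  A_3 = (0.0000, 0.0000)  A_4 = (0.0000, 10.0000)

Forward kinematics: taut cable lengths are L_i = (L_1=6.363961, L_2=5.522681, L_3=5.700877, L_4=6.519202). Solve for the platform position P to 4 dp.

each cable: (A_i−P)·(A_i−P) = L_i²; let k_i = ‖A_i‖²−L_i²
k_1 = 64.0000+0.0000−40.5000 = 23.5000
row 1: 8.0000x − 20.0000y = -62.0000  (k_2=85.5000)
row 2: 16.0000x + 0.0000y = 56.0000  (k_3=-32.5000)
row 3: 16.0000x − 20.0000y = -34.0000  (k_4=57.5000)
Cramer on rows 1–2 → x = 3.5000, y = 4.5000
check cable 4: ‖A_4−P‖² = 42.5000 ≈ L_4² = 42.5000 ✓

(3.5000, 4.5000)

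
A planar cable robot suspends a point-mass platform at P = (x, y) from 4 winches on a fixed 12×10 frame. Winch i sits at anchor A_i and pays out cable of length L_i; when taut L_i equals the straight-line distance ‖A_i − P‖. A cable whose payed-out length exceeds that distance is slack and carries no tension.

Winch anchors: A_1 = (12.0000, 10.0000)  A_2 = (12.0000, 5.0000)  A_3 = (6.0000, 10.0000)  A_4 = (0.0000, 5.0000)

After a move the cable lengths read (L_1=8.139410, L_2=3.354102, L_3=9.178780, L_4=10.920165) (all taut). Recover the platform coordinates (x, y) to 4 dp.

each cable: (A_i−P)·(A_i−P) = L_i²; let k_i = ‖A_i‖²−L_i²
k_1 = 144.0000+100.0000−66.2500 = 177.7500
row 1: 0.0000x + 10.0000y = 20.0000  (k_2=157.7500)
row 2: 12.0000x + 0.0000y = 126.0000  (k_3=51.7500)
row 3: 24.0000x + 10.0000y = 272.0000  (k_4=-94.2500)
Cramer on rows 1–2 → x = 10.5000, y = 2.0000
check cable 4: ‖A_4−P‖² = 119.2500 ≈ L_4² = 119.2500 ✓

(10.5000, 2.0000)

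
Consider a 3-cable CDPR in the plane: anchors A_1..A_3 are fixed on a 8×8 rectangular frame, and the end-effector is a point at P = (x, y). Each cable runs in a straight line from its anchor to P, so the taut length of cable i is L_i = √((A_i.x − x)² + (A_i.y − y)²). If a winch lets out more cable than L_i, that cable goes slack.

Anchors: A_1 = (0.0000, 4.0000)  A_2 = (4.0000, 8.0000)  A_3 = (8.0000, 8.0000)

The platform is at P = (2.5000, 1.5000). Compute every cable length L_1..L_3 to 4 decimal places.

L_1: Δ = A_1−P = (-2.5000, 2.5000) → ‖Δ‖ = √12.5000 = 3.5355
L_2: Δ = A_2−P = (1.5000, 6.5000) → ‖Δ‖ = √44.5000 = 6.6708
L_3: Δ = A_3−P = (5.5000, 6.5000) → ‖Δ‖ = √72.5000 = 8.5147

(3.5355, 6.6708, 8.5147)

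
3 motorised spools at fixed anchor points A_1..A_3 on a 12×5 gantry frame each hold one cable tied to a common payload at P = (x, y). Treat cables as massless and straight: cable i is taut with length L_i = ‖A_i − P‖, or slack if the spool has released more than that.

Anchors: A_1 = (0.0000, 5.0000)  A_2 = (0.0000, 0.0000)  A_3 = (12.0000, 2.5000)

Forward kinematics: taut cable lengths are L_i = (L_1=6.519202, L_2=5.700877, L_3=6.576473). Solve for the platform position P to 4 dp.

each cable: (A_i−P)·(A_i−P) = L_i²; let k_i = ‖A_i‖²−L_i²
k_1 = 0.0000+25.0000−42.5000 = -17.5000
row 1: 0.0000x + 10.0000y = 15.0000  (k_2=-32.5000)
row 2: -24.0000x + 5.0000y = -124.5000  (k_3=107.0000)
Cramer on rows 1–2 → x = 5.5000, y = 1.5000

(5.5000, 1.5000)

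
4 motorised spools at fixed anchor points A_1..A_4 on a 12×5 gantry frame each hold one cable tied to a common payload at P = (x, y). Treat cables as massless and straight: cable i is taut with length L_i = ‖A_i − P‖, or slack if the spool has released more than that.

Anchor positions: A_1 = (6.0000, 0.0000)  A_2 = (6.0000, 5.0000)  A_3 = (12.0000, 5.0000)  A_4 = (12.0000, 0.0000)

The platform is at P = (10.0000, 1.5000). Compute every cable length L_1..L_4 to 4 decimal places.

cable 1: Δx=-4.0000, Δy=-1.5000; L_1 = √(Δx²+Δy²) = 4.2720
cable 2: Δx=-4.0000, Δy=3.5000; L_2 = √(Δx²+Δy²) = 5.3151
cable 3: Δx=2.0000, Δy=3.5000; L_3 = √(Δx²+Δy²) = 4.0311
cable 4: Δx=2.0000, Δy=-1.5000; L_4 = √(Δx²+Δy²) = 2.5000

(4.2720, 5.3151, 4.0311, 2.5000)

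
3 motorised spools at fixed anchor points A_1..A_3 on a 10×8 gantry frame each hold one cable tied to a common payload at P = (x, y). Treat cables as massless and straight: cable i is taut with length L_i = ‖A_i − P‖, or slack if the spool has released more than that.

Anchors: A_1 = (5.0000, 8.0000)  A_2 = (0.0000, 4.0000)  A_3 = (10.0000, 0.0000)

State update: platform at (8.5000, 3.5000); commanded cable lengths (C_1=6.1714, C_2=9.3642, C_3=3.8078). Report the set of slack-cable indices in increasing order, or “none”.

1, 2

cable 1: L_1 = ‖A_1−P‖ = 5.7009;  C_1 = 6.1714 → slack
cable 2: L_2 = ‖A_2−P‖ = 8.5147;  C_2 = 9.3642 → slack
cable 3: L_3 = ‖A_3−P‖ = 3.8079;  C_3 = 3.8078 → taut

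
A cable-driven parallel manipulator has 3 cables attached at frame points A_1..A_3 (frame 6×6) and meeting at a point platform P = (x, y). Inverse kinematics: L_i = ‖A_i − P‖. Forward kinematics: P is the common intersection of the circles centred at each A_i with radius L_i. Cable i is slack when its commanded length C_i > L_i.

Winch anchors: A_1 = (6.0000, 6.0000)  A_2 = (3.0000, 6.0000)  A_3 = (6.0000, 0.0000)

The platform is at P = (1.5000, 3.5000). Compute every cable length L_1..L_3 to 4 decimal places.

cable 1: Δx=4.5000, Δy=2.5000; L_1 = √(Δx²+Δy²) = 5.1478
cable 2: Δx=1.5000, Δy=2.5000; L_2 = √(Δx²+Δy²) = 2.9155
cable 3: Δx=4.5000, Δy=-3.5000; L_3 = √(Δx²+Δy²) = 5.7009

(5.1478, 2.9155, 5.7009)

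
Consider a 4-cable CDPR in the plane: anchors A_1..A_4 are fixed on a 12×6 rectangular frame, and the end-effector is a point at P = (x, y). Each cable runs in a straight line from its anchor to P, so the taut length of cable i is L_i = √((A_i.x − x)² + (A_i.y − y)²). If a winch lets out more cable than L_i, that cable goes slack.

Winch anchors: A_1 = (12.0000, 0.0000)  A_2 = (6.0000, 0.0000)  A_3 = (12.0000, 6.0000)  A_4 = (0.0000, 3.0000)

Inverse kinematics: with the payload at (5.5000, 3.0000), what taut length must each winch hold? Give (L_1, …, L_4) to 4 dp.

(7.1589, 3.0414, 7.1589, 5.5000)

cable 1: Δx=6.5000, Δy=-3.0000; L_1 = √(Δx²+Δy²) = 7.1589
cable 2: Δx=0.5000, Δy=-3.0000; L_2 = √(Δx²+Δy²) = 3.0414
cable 3: Δx=6.5000, Δy=3.0000; L_3 = √(Δx²+Δy²) = 7.1589
cable 4: Δx=-5.5000, Δy=0.0000; L_4 = √(Δx²+Δy²) = 5.5000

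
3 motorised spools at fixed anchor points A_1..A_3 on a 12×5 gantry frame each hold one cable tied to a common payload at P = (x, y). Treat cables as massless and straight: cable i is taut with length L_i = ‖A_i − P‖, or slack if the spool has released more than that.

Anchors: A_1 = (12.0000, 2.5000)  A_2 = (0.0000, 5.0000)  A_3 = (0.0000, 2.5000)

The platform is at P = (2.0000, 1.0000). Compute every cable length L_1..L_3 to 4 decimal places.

(10.1119, 4.4721, 2.5000)

cable 1: Δx=10.0000, Δy=1.5000; L_1 = √(Δx²+Δy²) = 10.1119
cable 2: Δx=-2.0000, Δy=4.0000; L_2 = √(Δx²+Δy²) = 4.4721
cable 3: Δx=-2.0000, Δy=1.5000; L_3 = √(Δx²+Δy²) = 2.5000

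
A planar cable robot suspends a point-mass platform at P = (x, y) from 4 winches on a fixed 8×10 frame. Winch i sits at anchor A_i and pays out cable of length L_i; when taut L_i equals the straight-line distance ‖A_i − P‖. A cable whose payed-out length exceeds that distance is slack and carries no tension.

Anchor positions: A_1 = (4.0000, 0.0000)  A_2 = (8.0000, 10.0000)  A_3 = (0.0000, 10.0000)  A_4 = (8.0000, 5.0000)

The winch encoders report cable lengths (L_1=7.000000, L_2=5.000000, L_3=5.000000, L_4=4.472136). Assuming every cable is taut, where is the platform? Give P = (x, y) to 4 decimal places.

(4.0000, 7.0000)

circle eqns → linear via eq_j − eq_1; set k_j = A_j·A_j − L_j²
k_1 = 16.0000+0.0000−49.0000 = -33.0000
-8.0000·x − 20.0000·y = k_1−k_2 = -172.0000
8.0000·x − 20.0000·y = k_1−k_3 = -108.0000
-8.0000·x − 10.0000·y = k_1−k_4 = -102.0000
solve first two rows → x=4.0000, y=7.0000
check cable 4: ‖A_4−P‖² = 20.0000 ≈ L_4² = 20.0000 ✓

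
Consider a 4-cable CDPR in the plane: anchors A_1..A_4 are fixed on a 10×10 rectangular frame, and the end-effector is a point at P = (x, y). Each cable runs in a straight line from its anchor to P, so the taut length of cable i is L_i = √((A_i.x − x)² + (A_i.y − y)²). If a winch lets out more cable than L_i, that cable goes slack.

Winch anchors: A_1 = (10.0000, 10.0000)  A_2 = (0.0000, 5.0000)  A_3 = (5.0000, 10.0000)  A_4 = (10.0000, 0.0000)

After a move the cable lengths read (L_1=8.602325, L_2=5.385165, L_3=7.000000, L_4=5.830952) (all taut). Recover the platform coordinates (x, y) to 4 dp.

(5.0000, 3.0000)

circle eqns → linear via eq_j − eq_1; set q_j = A_j·A_j − L_j²
q_1 = 100.0000+100.0000−74.0000 = 126.0000
20.0000·x + 10.0000·y = q_1−q_2 = 130.0000
10.0000·x + 0.0000·y = q_1−q_3 = 50.0000
0.0000·x + 20.0000·y = q_1−q_4 = 60.0000
solve first two rows → x=5.0000, y=3.0000
check cable 4: ‖A_4−P‖² = 34.0000 ≈ L_4² = 34.0000 ✓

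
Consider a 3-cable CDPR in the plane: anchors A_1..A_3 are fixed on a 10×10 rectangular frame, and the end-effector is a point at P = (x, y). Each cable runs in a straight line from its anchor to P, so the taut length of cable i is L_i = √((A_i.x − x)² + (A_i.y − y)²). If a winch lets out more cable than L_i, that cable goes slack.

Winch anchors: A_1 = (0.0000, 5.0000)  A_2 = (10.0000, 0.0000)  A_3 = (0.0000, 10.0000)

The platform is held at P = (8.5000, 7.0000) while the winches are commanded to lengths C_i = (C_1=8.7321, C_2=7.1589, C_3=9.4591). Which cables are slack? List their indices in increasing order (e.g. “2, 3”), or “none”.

i=1: geometric 8.7321 vs commanded 8.7321 ⇒ taut
i=2: geometric 7.1589 vs commanded 7.1589 ⇒ taut
i=3: geometric 9.0139 vs commanded 9.4591 ⇒ slack

3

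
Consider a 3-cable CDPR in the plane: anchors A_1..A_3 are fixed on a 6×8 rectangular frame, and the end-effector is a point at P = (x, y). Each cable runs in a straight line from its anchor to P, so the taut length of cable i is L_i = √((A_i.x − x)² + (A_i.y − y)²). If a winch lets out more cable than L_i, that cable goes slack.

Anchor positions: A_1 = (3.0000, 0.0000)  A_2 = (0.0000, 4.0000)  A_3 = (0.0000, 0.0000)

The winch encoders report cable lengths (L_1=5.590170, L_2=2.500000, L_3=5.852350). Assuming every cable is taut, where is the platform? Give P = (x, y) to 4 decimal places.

(2.0000, 5.5000)

expand ‖A_i−P‖²=L_i² and subtract eq 1 (c_i ≔ ‖A_i‖²−L_i²)
c_1 = 9.0000+0.0000−31.2500 = -22.2500
eq1−eq2 → [6.0000  -8.0000]·P = -32.0000
eq1−eq3 → [6.0000  0.0000]·P = 12.0000
2×2 solve → P = (2.0000, 5.5000)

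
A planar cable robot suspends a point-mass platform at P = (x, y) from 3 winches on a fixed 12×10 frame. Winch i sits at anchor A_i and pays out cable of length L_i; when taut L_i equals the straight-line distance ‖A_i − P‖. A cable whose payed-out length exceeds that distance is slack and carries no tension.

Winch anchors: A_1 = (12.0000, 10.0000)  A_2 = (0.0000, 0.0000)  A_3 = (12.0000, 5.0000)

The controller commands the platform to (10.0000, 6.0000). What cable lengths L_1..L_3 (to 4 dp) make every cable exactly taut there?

L_1: Δ = A_1−P = (2.0000, 4.0000) → ‖Δ‖ = √20.0000 = 4.4721
L_2: Δ = A_2−P = (-10.0000, -6.0000) → ‖Δ‖ = √136.0000 = 11.6619
L_3: Δ = A_3−P = (2.0000, -1.0000) → ‖Δ‖ = √5.0000 = 2.2361

(4.4721, 11.6619, 2.2361)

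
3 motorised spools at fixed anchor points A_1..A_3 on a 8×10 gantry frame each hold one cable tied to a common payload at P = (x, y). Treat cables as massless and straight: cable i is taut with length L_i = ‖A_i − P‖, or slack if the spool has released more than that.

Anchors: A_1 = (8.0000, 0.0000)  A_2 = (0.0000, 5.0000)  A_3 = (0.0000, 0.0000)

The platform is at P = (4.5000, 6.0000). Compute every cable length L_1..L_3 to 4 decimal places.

(6.9462, 4.6098, 7.5000)

cable 1: Δx=3.5000, Δy=-6.0000; L_1 = √(Δx²+Δy²) = 6.9462
cable 2: Δx=-4.5000, Δy=-1.0000; L_2 = √(Δx²+Δy²) = 4.6098
cable 3: Δx=-4.5000, Δy=-6.0000; L_3 = √(Δx²+Δy²) = 7.5000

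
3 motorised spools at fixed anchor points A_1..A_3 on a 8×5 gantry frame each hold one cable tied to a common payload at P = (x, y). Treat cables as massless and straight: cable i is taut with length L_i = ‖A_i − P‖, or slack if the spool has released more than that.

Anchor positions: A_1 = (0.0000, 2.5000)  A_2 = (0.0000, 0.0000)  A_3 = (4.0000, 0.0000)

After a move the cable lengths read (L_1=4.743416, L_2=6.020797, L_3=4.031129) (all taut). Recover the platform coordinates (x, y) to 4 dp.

(4.5000, 4.0000)

circle eqns → linear via eq_j − eq_1; set k_j = A_j·A_j − L_j²
k_1 = 0.0000+6.2500−22.5000 = -16.2500
0.0000·x + 5.0000·y = k_1−k_2 = 20.0000
-8.0000·x + 5.0000·y = k_1−k_3 = -16.0000
solve first two rows → x=4.5000, y=4.0000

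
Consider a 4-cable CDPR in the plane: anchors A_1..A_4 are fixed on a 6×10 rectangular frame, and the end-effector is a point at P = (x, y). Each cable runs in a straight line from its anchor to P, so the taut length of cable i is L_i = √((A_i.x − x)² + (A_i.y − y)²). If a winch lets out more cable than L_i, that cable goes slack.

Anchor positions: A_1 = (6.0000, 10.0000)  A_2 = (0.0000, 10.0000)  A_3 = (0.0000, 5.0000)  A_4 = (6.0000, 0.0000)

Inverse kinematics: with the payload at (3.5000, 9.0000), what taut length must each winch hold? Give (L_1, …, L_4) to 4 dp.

L_1: Δ = A_1−P = (2.5000, 1.0000) → ‖Δ‖ = √7.2500 = 2.6926
L_2: Δ = A_2−P = (-3.5000, 1.0000) → ‖Δ‖ = √13.2500 = 3.6401
L_3: Δ = A_3−P = (-3.5000, -4.0000) → ‖Δ‖ = √28.2500 = 5.3151
L_4: Δ = A_4−P = (2.5000, -9.0000) → ‖Δ‖ = √87.2500 = 9.3408

(2.6926, 3.6401, 5.3151, 9.3408)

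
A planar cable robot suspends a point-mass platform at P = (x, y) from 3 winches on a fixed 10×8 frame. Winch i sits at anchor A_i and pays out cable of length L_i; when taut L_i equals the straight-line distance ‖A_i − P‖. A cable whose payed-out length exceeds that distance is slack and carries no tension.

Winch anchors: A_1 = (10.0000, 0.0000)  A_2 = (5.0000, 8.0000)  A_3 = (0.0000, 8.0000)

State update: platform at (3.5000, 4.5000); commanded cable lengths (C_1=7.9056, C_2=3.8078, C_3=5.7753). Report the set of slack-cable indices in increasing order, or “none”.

3

cable 1: L_1 = ‖A_1−P‖ = 7.9057;  C_1 = 7.9056 → taut
cable 2: L_2 = ‖A_2−P‖ = 3.8079;  C_2 = 3.8078 → taut
cable 3: L_3 = ‖A_3−P‖ = 4.9497;  C_3 = 5.7753 → slack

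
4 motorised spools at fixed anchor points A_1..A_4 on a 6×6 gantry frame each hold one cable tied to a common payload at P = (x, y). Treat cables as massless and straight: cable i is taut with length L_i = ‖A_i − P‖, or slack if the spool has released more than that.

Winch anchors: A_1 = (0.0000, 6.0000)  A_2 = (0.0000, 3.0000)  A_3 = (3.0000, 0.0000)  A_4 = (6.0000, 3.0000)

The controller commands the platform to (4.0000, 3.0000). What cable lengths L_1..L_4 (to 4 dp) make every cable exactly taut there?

(5.0000, 4.0000, 3.1623, 2.0000)

L_1: Δ = A_1−P = (-4.0000, 3.0000) → ‖Δ‖ = √25.0000 = 5.0000
L_2: Δ = A_2−P = (-4.0000, 0.0000) → ‖Δ‖ = √16.0000 = 4.0000
L_3: Δ = A_3−P = (-1.0000, -3.0000) → ‖Δ‖ = √10.0000 = 3.1623
L_4: Δ = A_4−P = (2.0000, 0.0000) → ‖Δ‖ = √4.0000 = 2.0000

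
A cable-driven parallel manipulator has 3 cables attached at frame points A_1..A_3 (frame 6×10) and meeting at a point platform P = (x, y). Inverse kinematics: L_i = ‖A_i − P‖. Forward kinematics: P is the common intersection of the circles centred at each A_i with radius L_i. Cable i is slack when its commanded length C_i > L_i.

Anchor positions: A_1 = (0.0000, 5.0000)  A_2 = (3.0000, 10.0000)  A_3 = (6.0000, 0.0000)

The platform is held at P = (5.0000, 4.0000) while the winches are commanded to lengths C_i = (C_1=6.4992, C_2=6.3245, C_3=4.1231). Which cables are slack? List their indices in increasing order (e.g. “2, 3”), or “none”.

i=1: geometric 5.0990 vs commanded 6.4992 ⇒ slack
i=2: geometric 6.3246 vs commanded 6.3245 ⇒ taut
i=3: geometric 4.1231 vs commanded 4.1231 ⇒ taut

1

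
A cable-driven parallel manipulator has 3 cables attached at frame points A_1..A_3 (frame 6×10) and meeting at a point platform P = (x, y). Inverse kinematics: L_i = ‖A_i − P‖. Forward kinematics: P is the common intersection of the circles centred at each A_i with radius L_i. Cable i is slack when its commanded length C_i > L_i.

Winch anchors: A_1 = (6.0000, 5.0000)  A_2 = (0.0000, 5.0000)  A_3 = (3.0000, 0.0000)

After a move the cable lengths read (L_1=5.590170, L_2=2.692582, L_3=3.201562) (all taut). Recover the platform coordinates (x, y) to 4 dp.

expand ‖A_i−P‖²=L_i² and subtract eq 1 (k_i ≔ ‖A_i‖²−L_i²)
k_1 = 36.0000+25.0000−31.2500 = 29.7500
eq1−eq2 → [12.0000  0.0000]·P = 12.0000
eq1−eq3 → [6.0000  10.0000]·P = 31.0000
2×2 solve → P = (1.0000, 2.5000)

(1.0000, 2.5000)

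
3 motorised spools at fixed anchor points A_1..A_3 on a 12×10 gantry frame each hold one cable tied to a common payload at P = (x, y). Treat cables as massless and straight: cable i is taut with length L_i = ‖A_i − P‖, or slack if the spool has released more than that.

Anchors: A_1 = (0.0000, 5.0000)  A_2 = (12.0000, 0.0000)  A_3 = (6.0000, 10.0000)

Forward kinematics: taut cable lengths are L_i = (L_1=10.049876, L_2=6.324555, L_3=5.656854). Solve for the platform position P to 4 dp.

(10.0000, 6.0000)

each cable: (A_i−P)·(A_i−P) = L_i²; let q_i = ‖A_i‖²−L_i²
q_1 = 0.0000+25.0000−101.0000 = -76.0000
row 1: -24.0000x + 10.0000y = -180.0000  (q_2=104.0000)
row 2: -12.0000x − 10.0000y = -180.0000  (q_3=104.0000)
Cramer on rows 1–2 → x = 10.0000, y = 6.0000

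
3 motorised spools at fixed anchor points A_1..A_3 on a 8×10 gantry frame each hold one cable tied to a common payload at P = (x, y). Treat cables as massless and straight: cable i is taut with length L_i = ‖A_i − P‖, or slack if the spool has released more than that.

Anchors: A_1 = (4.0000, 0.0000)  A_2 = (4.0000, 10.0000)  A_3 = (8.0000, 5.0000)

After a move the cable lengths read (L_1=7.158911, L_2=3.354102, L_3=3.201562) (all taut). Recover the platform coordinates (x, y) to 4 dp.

each cable: (A_i−P)·(A_i−P) = L_i²; let q_i = ‖A_i‖²−L_i²
q_1 = 16.0000+0.0000−51.2500 = -35.2500
row 1: 0.0000x − 20.0000y = -140.0000  (q_2=104.7500)
row 2: -8.0000x − 10.0000y = -114.0000  (q_3=78.7500)
Cramer on rows 1–2 → x = 5.5000, y = 7.0000

(5.5000, 7.0000)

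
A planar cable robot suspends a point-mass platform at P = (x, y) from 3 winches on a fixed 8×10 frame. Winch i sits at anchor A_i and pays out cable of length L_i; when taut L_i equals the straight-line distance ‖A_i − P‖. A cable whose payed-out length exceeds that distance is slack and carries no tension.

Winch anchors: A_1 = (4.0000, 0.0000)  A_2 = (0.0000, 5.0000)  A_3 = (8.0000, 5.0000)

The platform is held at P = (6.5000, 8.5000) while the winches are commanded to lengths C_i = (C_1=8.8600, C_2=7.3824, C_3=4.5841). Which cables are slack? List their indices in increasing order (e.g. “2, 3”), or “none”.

3

cable 1: L_1 = ‖A_1−P‖ = 8.8600;  C_1 = 8.8600 → taut
cable 2: L_2 = ‖A_2−P‖ = 7.3824;  C_2 = 7.3824 → taut
cable 3: L_3 = ‖A_3−P‖ = 3.8079;  C_3 = 4.5841 → slack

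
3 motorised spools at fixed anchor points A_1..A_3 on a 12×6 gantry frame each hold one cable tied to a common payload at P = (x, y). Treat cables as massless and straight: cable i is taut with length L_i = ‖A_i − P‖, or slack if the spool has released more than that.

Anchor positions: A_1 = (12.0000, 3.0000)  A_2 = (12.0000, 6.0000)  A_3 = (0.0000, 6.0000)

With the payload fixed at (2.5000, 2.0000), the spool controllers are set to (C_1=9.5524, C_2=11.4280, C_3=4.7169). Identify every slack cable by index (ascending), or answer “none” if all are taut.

2

cable 1: L_1 = ‖A_1−P‖ = 9.5525;  C_1 = 9.5524 → taut
cable 2: L_2 = ‖A_2−P‖ = 10.3078;  C_2 = 11.4280 → slack
cable 3: L_3 = ‖A_3−P‖ = 4.7170;  C_3 = 4.7169 → taut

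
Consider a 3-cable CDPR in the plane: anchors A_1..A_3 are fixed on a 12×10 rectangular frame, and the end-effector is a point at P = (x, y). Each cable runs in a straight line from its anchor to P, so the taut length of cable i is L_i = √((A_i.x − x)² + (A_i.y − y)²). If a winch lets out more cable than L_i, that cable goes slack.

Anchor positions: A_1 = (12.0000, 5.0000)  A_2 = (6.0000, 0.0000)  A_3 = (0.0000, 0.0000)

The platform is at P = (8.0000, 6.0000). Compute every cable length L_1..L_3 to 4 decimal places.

(4.1231, 6.3246, 10.0000)

L_1 = √((12.0000−8.0000)² + (5.0000−6.0000)²) = 4.1231
L_2 = √((6.0000−8.0000)² + (0.0000−6.0000)²) = 6.3246
L_3 = √((0.0000−8.0000)² + (0.0000−6.0000)²) = 10.0000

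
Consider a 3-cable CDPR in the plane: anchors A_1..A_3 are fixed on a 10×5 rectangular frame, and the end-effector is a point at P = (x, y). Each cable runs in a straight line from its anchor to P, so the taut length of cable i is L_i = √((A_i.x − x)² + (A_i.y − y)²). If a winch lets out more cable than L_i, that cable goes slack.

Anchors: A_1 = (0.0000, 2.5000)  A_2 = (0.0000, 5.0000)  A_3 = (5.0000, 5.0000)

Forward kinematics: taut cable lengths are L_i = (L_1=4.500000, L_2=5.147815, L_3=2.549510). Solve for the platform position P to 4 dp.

(4.5000, 2.5000)

expand ‖A_i−P‖²=L_i² and subtract eq 1 (k_i ≔ ‖A_i‖²−L_i²)
k_1 = 0.0000+6.2500−20.2500 = -14.0000
eq1−eq2 → [0.0000  -5.0000]·P = -12.5000
eq1−eq3 → [-10.0000  -5.0000]·P = -57.5000
2×2 solve → P = (4.5000, 2.5000)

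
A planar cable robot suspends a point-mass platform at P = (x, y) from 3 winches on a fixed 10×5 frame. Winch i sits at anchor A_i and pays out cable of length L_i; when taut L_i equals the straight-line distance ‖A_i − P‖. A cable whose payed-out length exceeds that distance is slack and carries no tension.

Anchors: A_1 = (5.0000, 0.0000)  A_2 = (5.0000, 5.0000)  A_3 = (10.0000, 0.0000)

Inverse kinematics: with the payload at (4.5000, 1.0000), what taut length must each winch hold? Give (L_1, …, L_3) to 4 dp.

L_1: Δ = A_1−P = (0.5000, -1.0000) → ‖Δ‖ = √1.2500 = 1.1180
L_2: Δ = A_2−P = (0.5000, 4.0000) → ‖Δ‖ = √16.2500 = 4.0311
L_3: Δ = A_3−P = (5.5000, -1.0000) → ‖Δ‖ = √31.2500 = 5.5902

(1.1180, 4.0311, 5.5902)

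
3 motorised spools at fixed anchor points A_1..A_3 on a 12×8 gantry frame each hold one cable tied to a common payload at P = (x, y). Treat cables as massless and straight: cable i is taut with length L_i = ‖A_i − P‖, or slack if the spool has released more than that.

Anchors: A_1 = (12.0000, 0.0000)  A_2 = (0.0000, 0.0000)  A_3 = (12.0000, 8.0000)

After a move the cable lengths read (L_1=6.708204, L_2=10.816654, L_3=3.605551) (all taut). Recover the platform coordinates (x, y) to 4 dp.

(9.0000, 6.0000)

circle eqns → linear via eq_j − eq_1; set k_j = A_j·A_j − L_j²
k_1 = 144.0000+0.0000−45.0000 = 99.0000
24.0000·x + 0.0000·y = k_1−k_2 = 216.0000
0.0000·x − 16.0000·y = k_1−k_3 = -96.0000
solve first two rows → x=9.0000, y=6.0000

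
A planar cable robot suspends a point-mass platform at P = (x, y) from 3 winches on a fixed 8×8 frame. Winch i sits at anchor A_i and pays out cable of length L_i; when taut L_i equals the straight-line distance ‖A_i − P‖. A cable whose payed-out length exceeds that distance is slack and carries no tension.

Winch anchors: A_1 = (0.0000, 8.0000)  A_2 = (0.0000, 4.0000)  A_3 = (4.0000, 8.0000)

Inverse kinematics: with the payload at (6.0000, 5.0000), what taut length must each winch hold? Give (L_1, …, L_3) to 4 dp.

cable 1: Δx=-6.0000, Δy=3.0000; L_1 = √(Δx²+Δy²) = 6.7082
cable 2: Δx=-6.0000, Δy=-1.0000; L_2 = √(Δx²+Δy²) = 6.0828
cable 3: Δx=-2.0000, Δy=3.0000; L_3 = √(Δx²+Δy²) = 3.6056

(6.7082, 6.0828, 3.6056)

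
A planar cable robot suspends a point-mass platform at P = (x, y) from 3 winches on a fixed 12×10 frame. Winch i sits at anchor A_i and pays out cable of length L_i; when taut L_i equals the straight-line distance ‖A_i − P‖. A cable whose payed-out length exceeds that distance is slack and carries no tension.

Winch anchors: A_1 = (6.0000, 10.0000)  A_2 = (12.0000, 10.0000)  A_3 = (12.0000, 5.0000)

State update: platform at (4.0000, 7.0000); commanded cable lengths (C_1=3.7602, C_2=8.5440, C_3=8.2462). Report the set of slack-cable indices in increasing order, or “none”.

1

i=1: geometric 3.6056 vs commanded 3.7602 ⇒ slack
i=2: geometric 8.5440 vs commanded 8.5440 ⇒ taut
i=3: geometric 8.2462 vs commanded 8.2462 ⇒ taut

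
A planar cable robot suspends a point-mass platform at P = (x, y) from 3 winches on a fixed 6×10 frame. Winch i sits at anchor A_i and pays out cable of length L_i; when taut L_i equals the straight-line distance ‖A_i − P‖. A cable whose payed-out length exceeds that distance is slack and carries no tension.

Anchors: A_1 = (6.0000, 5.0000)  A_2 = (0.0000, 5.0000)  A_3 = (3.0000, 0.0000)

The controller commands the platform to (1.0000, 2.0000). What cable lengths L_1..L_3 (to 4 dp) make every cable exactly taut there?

(5.8310, 3.1623, 2.8284)

L_1: Δ = A_1−P = (5.0000, 3.0000) → ‖Δ‖ = √34.0000 = 5.8310
L_2: Δ = A_2−P = (-1.0000, 3.0000) → ‖Δ‖ = √10.0000 = 3.1623
L_3: Δ = A_3−P = (2.0000, -2.0000) → ‖Δ‖ = √8.0000 = 2.8284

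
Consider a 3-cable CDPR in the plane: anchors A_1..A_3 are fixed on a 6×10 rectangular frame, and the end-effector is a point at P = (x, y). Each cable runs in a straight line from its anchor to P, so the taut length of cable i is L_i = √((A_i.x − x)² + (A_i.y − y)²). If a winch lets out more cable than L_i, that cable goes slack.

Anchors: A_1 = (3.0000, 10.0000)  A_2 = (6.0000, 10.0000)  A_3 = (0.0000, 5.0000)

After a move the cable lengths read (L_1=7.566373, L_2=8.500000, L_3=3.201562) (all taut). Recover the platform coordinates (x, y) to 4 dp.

(2.0000, 2.5000)

each cable: (A_i−P)·(A_i−P) = L_i²; let q_i = ‖A_i‖²−L_i²
q_1 = 9.0000+100.0000−57.2500 = 51.7500
row 1: -6.0000x + 0.0000y = -12.0000  (q_2=63.7500)
row 2: 6.0000x + 10.0000y = 37.0000  (q_3=14.7500)
Cramer on rows 1–2 → x = 2.0000, y = 2.5000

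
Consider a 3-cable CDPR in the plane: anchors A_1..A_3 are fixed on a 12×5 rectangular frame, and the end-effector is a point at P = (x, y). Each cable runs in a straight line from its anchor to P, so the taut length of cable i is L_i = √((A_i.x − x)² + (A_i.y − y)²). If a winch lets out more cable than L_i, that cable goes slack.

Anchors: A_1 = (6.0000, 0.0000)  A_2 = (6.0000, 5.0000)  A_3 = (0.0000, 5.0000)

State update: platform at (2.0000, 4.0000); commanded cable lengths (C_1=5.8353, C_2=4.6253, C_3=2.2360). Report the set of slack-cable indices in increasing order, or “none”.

1, 2

i=1: geometric 5.6569 vs commanded 5.8353 ⇒ slack
i=2: geometric 4.1231 vs commanded 4.6253 ⇒ slack
i=3: geometric 2.2361 vs commanded 2.2360 ⇒ taut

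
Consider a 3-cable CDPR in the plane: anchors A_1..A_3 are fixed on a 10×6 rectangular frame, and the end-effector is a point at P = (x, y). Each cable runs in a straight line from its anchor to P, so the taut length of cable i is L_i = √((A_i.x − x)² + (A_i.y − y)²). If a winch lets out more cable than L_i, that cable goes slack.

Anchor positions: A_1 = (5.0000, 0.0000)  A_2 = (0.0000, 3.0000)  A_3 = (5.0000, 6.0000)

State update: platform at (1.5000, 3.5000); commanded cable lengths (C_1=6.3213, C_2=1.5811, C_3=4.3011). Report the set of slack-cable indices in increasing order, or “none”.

1

cable 1: L_1 = ‖A_1−P‖ = 4.9497;  C_1 = 6.3213 → slack
cable 2: L_2 = ‖A_2−P‖ = 1.5811;  C_2 = 1.5811 → taut
cable 3: L_3 = ‖A_3−P‖ = 4.3012;  C_3 = 4.3011 → taut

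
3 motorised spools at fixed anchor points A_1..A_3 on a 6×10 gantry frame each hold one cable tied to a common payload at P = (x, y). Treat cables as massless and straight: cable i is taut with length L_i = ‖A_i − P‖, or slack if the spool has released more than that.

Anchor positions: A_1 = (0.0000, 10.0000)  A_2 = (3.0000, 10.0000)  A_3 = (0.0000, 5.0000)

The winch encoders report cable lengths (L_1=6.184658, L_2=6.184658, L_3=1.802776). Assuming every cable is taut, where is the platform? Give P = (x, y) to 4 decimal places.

circle eqns → linear via eq_j − eq_1; set q_j = A_j·A_j − L_j²
q_1 = 0.0000+100.0000−38.2500 = 61.7500
-6.0000·x + 0.0000·y = q_1−q_2 = -9.0000
0.0000·x + 10.0000·y = q_1−q_3 = 40.0000
solve first two rows → x=1.5000, y=4.0000

(1.5000, 4.0000)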